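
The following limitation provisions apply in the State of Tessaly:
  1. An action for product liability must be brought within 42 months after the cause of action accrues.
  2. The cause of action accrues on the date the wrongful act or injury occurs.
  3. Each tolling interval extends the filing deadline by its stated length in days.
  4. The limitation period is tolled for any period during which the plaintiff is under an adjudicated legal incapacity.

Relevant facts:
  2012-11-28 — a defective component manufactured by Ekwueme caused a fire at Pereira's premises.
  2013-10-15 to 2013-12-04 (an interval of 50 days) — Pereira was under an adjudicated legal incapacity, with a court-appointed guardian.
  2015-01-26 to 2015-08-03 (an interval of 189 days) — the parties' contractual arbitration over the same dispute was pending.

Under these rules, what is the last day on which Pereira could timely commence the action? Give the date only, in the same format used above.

2016-07-17

The cause of action accrued on 2012-11-28, the date of the act.
The untolled deadline — 42 months after 2012-11-28 — is 2016-05-28.
Because the plaintiff's legal incapacity ran from 2013-10-15 to 2013-12-04, the deadline is extended by 50 days to 2016-07-17.
The pending related arbitration from 2015-01-26 to 2015-08-03 does not toll the period, because no stated rule makes a pending arbitration a tolling event.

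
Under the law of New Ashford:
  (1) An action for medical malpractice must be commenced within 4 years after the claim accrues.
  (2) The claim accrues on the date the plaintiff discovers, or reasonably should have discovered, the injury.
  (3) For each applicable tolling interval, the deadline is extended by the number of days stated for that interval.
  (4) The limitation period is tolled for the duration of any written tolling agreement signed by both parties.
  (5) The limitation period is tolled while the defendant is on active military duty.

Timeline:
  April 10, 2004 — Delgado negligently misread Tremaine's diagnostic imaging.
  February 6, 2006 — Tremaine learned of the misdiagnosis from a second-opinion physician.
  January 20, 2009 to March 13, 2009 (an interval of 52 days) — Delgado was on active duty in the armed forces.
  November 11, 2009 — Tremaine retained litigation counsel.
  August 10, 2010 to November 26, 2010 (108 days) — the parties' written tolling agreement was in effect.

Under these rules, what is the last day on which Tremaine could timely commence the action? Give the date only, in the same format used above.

The claim did not accrue until Tremaine discovered the injury on February 6, 2006; the April 10, 2004 act date does not start the clock under the stated rule.
Adding the 4 years base period to February 6, 2006 gives a deadline of February 6, 2010, before any tolling.
Because the defendant's active military service ran from January 20, 2009 to March 13, 2009, the deadline is extended by 52 days to March 30, 2010.
The written tolling agreement from August 10, 2010 to November 26, 2010 began after the period had already run on March 30, 2010, so it has no tolling effect.
None of the other events listed affects the running of the period under the stated rules.

March 30, 2010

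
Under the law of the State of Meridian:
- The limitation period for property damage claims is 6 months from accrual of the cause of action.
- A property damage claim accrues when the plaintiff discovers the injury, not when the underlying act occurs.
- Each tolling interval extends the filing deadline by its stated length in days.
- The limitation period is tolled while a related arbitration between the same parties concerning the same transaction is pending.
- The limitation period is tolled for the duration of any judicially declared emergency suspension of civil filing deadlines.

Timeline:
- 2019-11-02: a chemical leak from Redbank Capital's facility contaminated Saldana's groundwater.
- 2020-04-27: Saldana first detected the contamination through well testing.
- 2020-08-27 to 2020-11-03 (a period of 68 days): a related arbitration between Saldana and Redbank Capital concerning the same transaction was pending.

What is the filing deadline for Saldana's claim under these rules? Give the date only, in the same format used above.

The claim did not accrue until Saldana discovered the injury on 2020-04-27; the 2019-11-02 act date does not start the clock under the stated rule.
The untolled deadline — 6 months after 2020-04-27 — is 2020-10-27.
Because the pending related arbitration ran from 2020-08-27 to 2020-11-03, the deadline is extended by 68 days to 2021-01-03.

2021-01-03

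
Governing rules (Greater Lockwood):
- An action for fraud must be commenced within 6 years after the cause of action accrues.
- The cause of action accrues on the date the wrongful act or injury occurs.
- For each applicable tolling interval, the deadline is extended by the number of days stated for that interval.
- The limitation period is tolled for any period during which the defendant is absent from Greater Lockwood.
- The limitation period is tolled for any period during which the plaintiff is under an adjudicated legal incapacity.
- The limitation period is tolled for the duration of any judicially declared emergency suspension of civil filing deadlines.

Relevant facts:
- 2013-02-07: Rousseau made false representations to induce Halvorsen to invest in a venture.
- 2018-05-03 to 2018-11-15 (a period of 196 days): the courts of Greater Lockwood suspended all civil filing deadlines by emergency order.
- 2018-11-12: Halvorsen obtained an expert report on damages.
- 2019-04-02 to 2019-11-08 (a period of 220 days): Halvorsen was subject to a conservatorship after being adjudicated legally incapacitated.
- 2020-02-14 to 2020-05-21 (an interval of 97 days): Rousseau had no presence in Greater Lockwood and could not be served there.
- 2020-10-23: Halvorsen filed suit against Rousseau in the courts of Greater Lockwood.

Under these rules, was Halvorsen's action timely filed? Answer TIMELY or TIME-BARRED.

TIME-BARRED

The claim accrued on 2013-02-07, when the wrongful act occurred.
6 years from 2013-02-07 is 2019-02-07.
The period was tolled for 196 days by the emergency suspension of filing deadlines (2018-05-03 to 2018-11-15), pushing the deadline to 2019-08-22.
The plaintiff's legal incapacity from 2019-04-02 to 2019-11-08 tolled the period for 220 days, extending the deadline to 2020-03-29.
Because the defendant's absence from the jurisdiction ran from 2020-02-14 to 2020-05-21, the deadline is extended by 97 days to 2020-07-04.
The other events in the timeline have no effect on the limitation period under the stated rules.
Halvorsen filed on 2020-10-23, after the 2020-07-04 deadline, so the action is time-barred.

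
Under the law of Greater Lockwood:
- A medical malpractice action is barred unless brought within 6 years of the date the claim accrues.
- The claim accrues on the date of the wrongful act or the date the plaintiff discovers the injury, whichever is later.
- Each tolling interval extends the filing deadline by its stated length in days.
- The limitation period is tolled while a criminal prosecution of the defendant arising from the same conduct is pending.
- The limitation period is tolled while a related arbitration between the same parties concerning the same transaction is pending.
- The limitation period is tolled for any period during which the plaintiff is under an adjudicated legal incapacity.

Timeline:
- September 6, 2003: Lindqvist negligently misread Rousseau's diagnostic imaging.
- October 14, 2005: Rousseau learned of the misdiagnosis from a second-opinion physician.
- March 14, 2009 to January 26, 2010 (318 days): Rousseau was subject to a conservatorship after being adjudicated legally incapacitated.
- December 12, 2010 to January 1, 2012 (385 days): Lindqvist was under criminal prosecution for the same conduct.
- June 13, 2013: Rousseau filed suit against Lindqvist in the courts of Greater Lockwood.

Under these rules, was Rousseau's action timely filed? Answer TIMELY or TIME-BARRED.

Taking the later of the act (September 6, 2003) and discovery (October 14, 2005), the claim accrued on October 14, 2005.
The untolled deadline — 6 years after October 14, 2005 — is October 14, 2011.
The plaintiff's legal incapacity from March 14, 2009 to January 26, 2010 tolled the period for 318 days, extending the deadline to August 27, 2012.
Because the pending criminal prosecution ran from December 12, 2010 to January 1, 2012, the deadline is extended by 385 days to September 16, 2013.
Filing on June 13, 2013 beat the September 16, 2013 deadline — the action is timely.

TIMELY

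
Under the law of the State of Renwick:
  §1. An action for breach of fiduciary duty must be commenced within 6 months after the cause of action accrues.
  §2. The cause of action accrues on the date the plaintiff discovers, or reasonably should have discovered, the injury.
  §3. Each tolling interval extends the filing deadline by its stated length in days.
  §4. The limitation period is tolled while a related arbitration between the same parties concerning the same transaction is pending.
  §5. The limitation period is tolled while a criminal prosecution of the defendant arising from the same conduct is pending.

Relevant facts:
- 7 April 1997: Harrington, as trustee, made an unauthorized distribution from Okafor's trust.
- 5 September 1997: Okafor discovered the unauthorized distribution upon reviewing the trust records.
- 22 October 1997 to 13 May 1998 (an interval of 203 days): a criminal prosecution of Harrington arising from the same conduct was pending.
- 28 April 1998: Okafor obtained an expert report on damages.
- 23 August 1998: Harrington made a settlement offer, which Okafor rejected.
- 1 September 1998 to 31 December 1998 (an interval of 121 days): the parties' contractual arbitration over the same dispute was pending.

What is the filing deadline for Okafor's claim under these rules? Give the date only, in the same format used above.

23 January 1999

Under the discovery rule, the claim accrued on 5 September 1997, when Okafor discovered the injury — not on the 7 April 1997 date of the underlying act.
The untolled deadline — 6 months after 5 September 1997 — is 5 March 1998.
The pending criminal prosecution from 22 October 1997 to 13 May 1998 tolled the period for 203 days, extending the deadline to 24 September 1998.
Because the pending related arbitration ran from 1 September 1998 to 31 December 1998, the deadline is extended by 121 days to 23 January 1999.
The other events in the timeline have no effect on the limitation period under the stated rules.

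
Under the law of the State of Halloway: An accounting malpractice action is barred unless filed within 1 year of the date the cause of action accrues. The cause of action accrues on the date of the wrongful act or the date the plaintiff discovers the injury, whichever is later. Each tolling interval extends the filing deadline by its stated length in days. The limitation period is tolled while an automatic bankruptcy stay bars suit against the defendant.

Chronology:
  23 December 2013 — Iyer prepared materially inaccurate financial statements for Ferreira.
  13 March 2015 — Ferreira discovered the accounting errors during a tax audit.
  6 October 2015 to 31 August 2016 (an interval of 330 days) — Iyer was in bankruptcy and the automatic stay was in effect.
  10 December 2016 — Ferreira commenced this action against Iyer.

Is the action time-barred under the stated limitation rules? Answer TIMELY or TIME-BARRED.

TIMELY

Because discovery on 13 March 2015 post-dates the 23 December 2013 act, accrual under the later-of rule falls on 13 March 2015.
Adding the 1 year base period to 13 March 2015 gives a deadline of 13 March 2016, before any tolling.
The automatic bankruptcy stay from 6 October 2015 to 31 August 2016 tolled the period for 330 days, extending the deadline to 6 February 2017.
Ferreira filed on 10 December 2016, before the 6 February 2017 deadline, so the action is timely.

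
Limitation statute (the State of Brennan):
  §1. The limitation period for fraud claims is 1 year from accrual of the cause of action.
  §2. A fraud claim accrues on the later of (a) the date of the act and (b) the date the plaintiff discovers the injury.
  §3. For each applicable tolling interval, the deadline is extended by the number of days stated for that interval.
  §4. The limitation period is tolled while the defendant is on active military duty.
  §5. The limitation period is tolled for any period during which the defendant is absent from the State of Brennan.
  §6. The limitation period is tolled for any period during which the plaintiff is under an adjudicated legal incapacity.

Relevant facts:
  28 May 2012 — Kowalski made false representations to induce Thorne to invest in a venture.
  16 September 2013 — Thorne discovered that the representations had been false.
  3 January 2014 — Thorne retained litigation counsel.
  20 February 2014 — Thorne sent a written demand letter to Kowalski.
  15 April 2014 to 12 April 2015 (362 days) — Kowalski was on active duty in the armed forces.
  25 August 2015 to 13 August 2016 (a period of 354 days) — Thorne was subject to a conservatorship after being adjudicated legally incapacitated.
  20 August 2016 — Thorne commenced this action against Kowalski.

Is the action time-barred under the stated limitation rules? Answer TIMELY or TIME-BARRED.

TIMELY

Taking the later of the act (28 May 2012) and discovery (16 September 2013), the claim accrued on 16 September 2013.
1 year from 16 September 2013 is 16 September 2014.
The period was tolled for 362 days by the defendant's active military service (15 April 2014 to 12 April 2015), pushing the deadline to 13 September 2015.
The plaintiff's legal incapacity from 25 August 2015 to 13 August 2016 tolled the period for 354 days, extending the deadline to 1 September 2016.
The other events in the timeline have no effect on the limitation period under the stated rules.
The 20 August 2016 filing precedes the 1 September 2016 deadline; the claim is timely.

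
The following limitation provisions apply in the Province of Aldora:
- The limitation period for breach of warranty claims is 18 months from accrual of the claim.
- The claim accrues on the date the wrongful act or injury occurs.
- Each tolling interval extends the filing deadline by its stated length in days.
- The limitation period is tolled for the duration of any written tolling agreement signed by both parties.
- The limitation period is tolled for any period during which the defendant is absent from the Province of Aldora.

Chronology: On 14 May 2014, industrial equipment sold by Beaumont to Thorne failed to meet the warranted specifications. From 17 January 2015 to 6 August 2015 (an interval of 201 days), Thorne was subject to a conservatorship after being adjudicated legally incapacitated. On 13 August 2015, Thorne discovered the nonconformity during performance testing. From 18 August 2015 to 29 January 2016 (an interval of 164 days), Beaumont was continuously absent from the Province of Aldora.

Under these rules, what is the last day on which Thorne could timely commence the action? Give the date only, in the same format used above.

The claim accrued on 14 May 2014, when the wrongful act occurred; under the stated occurrence rule the 13 August 2015 discovery does not delay accrual.
Adding the 18 months base period to 14 May 2014 gives a deadline of 14 November 2015, before any tolling.
The defendant's absence from the jurisdiction from 18 August 2015 to 29 January 2016 tolled the period for 164 days, extending the deadline to 26 April 2016.
No stated provision tolls the period for the plaintiff's incapacity, so the interval from 17 January 2015 to 6 August 2015 has no effect on the deadline.

26 April 2016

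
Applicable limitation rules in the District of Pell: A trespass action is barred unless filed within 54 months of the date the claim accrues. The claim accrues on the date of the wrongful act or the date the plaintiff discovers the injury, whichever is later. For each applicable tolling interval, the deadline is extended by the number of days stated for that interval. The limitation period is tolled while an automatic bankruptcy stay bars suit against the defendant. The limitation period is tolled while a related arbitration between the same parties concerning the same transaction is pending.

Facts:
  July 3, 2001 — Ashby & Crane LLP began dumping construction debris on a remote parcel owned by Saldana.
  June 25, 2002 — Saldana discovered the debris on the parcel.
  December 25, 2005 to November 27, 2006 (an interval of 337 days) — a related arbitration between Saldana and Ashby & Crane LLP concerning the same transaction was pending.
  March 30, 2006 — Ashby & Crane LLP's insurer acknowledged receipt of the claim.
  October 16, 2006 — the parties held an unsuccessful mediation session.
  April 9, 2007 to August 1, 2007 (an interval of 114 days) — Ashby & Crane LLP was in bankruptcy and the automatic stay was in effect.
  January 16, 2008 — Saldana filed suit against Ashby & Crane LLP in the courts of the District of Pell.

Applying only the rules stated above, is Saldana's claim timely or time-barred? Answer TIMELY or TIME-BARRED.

Taking the later of the act (July 3, 2001) and discovery (June 25, 2002), the claim accrued on June 25, 2002.
Adding the 54 months base period to June 25, 2002 gives a deadline of December 25, 2006, before any tolling.
The pending related arbitration from December 25, 2005 to November 27, 2006 tolled the period for 337 days, extending the deadline to November 27, 2007.
The automatic bankruptcy stay from April 9, 2007 to August 1, 2007 tolled the period for 114 days, extending the deadline to March 20, 2008.
None of the other events listed affects the running of the period under the stated rules.
Saldana filed on January 16, 2008, before the March 20, 2008 deadline, so the action is timely.

TIMELY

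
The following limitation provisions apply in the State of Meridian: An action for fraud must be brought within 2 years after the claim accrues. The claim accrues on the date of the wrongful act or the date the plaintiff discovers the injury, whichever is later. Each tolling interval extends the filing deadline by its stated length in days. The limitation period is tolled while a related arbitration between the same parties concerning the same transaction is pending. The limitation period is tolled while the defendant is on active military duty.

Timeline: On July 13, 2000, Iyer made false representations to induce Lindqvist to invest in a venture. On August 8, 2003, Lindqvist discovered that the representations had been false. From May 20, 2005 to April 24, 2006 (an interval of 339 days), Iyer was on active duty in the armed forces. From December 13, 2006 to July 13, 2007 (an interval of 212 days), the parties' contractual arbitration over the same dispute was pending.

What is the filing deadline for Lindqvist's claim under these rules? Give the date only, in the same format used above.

The claim accrued on August 8, 2003 — the later of the July 13, 2000 act and the August 8, 2003 discovery.
The untolled deadline — 2 years after August 8, 2003 — is August 8, 2005.
The defendant's active military service from May 20, 2005 to April 24, 2006 tolled the period for 339 days, extending the deadline to July 13, 2006.
The pending related arbitration from December 13, 2006 to July 13, 2007 began after the period had already run on July 13, 2006, so it has no tolling effect.

July 13, 2006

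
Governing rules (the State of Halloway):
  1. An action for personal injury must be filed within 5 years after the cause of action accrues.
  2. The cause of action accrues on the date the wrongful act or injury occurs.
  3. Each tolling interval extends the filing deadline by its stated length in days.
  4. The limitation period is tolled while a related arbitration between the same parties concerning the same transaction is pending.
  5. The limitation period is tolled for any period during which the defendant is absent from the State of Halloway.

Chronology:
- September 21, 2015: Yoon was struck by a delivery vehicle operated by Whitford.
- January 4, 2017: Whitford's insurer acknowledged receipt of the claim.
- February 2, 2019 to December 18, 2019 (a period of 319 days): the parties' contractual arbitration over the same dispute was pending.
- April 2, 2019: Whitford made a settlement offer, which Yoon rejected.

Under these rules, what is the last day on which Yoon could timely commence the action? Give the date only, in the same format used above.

August 6, 2021

The limitation period began to run on September 21, 2015.
Adding the 5 years base period to September 21, 2015 gives a deadline of September 21, 2020, before any tolling.
The period was tolled for 319 days by the pending related arbitration (February 2, 2019 to December 18, 2019), pushing the deadline to August 6, 2021.
Nothing else in the chronology tolls or restarts the period.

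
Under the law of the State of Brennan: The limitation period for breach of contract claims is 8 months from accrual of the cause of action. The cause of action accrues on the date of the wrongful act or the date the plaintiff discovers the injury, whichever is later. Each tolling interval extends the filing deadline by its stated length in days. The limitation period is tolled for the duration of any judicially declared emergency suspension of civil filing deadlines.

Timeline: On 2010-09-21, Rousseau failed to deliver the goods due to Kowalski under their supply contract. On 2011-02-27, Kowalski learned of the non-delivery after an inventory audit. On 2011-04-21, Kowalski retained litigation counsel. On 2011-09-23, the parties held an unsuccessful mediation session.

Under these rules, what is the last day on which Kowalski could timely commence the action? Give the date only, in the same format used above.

Because discovery on 2011-02-27 post-dates the 2010-09-21 act, accrual under the later-of rule falls on 2011-02-27.
8 months from 2011-02-27 is 2011-10-27.
The other events in the timeline have no effect on the limitation period under the stated rules.

2011-10-27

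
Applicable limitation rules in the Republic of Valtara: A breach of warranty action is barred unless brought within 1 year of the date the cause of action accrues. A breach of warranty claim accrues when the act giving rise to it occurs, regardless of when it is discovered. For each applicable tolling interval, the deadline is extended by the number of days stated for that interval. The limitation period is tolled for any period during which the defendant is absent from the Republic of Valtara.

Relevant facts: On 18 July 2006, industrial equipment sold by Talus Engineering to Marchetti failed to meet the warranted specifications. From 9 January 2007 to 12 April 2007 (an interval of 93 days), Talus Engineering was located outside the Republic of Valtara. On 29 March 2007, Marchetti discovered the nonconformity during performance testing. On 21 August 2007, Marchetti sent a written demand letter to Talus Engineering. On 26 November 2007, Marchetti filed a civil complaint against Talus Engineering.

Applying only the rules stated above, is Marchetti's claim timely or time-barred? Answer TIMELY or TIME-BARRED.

TIME-BARRED

The claim accrued on 18 July 2006, when the wrongful act occurred; under the stated occurrence rule the 29 March 2007 discovery does not delay accrual.
1 year from 18 July 2006 is 18 July 2007.
Because the defendant's absence from the jurisdiction ran from 9 January 2007 to 12 April 2007, the deadline is extended by 93 days to 19 October 2007.
Nothing else in the chronology tolls or restarts the period.
The 26 November 2007 filing falls after the 19 October 2007 deadline; the claim is time-barred.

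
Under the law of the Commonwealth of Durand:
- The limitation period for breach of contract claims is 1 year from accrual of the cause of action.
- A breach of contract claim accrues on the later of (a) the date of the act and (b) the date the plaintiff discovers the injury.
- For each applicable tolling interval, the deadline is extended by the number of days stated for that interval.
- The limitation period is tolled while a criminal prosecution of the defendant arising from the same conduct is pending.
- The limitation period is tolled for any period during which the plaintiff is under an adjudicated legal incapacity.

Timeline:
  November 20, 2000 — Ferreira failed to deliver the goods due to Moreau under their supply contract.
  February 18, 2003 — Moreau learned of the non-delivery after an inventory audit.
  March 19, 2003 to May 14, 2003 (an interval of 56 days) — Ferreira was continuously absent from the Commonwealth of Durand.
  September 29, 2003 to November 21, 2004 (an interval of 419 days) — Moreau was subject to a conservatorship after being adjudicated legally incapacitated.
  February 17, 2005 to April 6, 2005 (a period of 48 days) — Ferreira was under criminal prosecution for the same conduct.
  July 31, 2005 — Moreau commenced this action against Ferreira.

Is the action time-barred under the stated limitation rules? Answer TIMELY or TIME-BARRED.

Taking the later of the act (November 20, 2000) and discovery (February 18, 2003), the claim accrued on February 18, 2003.
Adding the 1 year base period to February 18, 2003 gives a deadline of February 18, 2004, before any tolling.
The plaintiff's legal incapacity from September 29, 2003 to November 21, 2004 tolled the period for 419 days, extending the deadline to April 12, 2005.
The period was tolled for 48 days by the pending criminal prosecution (February 17, 2005 to April 6, 2005), pushing the deadline to May 30, 2005.
The defendant's absence from the jurisdiction from March 19, 2003 to May 14, 2003 does not toll the period, because no stated rule makes the defendant's absence a tolling event.
The July 31, 2005 filing falls after the May 30, 2005 deadline; the claim is time-barred.

TIME-BARRED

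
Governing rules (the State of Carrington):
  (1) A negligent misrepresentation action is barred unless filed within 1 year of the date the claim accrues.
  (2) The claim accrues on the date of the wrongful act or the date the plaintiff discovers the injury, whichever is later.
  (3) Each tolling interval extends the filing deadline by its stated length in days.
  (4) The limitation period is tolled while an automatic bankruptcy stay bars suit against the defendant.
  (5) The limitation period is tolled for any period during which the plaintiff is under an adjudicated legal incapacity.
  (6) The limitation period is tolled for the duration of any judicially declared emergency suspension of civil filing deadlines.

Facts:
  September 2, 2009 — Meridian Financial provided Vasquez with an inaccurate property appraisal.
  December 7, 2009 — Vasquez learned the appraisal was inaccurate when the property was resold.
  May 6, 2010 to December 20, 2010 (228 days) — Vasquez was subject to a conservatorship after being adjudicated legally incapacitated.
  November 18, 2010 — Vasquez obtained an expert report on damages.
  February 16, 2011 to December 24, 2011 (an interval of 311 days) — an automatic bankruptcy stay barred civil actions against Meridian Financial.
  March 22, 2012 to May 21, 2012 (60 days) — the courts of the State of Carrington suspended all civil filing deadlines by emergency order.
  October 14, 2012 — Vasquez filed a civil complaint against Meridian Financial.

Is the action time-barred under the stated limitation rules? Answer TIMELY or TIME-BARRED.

TIME-BARRED

Because discovery on December 7, 2009 post-dates the September 2, 2009 act, accrual under the later-of rule falls on December 7, 2009.
1 year from December 7, 2009 is December 7, 2010.
The period was tolled for 228 days by the plaintiff's legal incapacity (May 6, 2010 to December 20, 2010), pushing the deadline to July 23, 2011.
The period was tolled for 311 days by the automatic bankruptcy stay (February 16, 2011 to December 24, 2011), pushing the deadline to May 29, 2012.
Because the emergency suspension of filing deadlines ran from March 22, 2012 to May 21, 2012, the deadline is extended by 60 days to July 28, 2012.
The other events in the timeline have no effect on the limitation period under the stated rules.
The October 14, 2012 filing falls after the July 28, 2012 deadline; the claim is time-barred.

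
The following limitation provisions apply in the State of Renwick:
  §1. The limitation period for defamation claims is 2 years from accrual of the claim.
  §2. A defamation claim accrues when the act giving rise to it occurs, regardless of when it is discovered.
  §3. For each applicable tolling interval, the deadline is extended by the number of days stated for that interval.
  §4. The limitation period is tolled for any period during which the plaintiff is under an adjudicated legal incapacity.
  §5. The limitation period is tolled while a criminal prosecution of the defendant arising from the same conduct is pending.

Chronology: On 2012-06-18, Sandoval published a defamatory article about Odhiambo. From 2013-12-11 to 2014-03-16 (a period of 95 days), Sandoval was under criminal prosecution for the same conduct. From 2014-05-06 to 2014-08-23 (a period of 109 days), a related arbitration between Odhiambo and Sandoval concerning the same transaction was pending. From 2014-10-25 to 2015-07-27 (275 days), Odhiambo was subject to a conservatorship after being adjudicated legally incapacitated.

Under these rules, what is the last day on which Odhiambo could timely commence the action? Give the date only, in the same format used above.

2014-09-21

The claim accrued on 2012-06-18, when the wrongful act occurred.
Adding the 2 years base period to 2012-06-18 gives a deadline of 2014-06-18, before any tolling.
The pending criminal prosecution from 2013-12-11 to 2014-03-16 tolled the period for 95 days, extending the deadline to 2014-09-21.
The plaintiff's legal incapacity starting 2014-10-25 came too late — the period had run on 2014-09-21 — and so does not extend the deadline.
Although a pending arbitration ran from 2014-05-06 to 2014-08-23, the stated rules do not make that a tolling event, so it is disregarded.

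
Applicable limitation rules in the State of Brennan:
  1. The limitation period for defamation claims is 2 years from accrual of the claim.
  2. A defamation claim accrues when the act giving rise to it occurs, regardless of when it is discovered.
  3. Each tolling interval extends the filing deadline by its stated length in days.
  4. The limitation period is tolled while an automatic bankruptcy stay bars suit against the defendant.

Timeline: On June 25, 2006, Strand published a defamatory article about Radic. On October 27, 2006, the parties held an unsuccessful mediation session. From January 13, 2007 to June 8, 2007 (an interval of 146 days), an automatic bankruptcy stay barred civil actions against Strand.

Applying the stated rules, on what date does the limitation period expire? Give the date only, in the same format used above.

November 18, 2008

The claim accrued on June 25, 2006, the date of the act.
2 years from June 25, 2006 is June 25, 2008.
Because the automatic bankruptcy stay ran from January 13, 2007 to June 8, 2007, the deadline is extended by 146 days to November 18, 2008.
Nothing else in the chronology tolls or restarts the period.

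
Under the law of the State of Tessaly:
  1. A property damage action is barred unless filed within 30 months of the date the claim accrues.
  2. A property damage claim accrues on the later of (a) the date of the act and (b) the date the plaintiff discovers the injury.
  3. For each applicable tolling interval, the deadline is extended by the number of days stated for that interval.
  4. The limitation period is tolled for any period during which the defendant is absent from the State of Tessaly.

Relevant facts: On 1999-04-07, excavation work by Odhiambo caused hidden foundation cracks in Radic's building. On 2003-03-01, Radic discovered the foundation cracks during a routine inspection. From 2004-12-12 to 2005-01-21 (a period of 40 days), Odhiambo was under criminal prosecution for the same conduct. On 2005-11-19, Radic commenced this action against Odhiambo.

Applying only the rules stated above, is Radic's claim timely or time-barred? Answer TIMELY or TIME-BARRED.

TIME-BARRED

Because discovery on 2003-03-01 post-dates the 1999-04-07 act, accrual under the later-of rule falls on 2003-03-01.
The untolled deadline — 30 months after 2003-03-01 — is 2005-09-01.
Although a criminal prosecution ran from 2004-12-12 to 2005-01-21, the stated rules do not make that a tolling event, so it is disregarded.
The 2005-11-19 filing falls after the 2005-09-01 deadline; the claim is time-barred.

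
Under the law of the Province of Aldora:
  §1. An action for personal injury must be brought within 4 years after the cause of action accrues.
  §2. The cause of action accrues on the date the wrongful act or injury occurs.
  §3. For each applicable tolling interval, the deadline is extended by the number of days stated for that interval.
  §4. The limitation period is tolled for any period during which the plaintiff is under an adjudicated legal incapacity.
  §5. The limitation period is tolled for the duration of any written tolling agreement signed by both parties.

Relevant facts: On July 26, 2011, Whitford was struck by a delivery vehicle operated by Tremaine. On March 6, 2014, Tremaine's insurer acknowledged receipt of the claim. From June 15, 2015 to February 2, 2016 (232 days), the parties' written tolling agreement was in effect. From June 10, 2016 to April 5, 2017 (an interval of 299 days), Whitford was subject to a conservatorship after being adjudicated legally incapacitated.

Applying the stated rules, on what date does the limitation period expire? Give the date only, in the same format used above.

March 14, 2016

The cause of action accrued on July 26, 2011, the date of the act.
4 years from July 26, 2011 is July 26, 2015.
The period was tolled for 232 days by the written tolling agreement (June 15, 2015 to February 2, 2016), pushing the deadline to March 14, 2016.
The plaintiff's legal incapacity starting June 10, 2016 came too late — the period had run on March 14, 2016 — and so does not extend the deadline.
Nothing else in the chronology tolls or restarts the period.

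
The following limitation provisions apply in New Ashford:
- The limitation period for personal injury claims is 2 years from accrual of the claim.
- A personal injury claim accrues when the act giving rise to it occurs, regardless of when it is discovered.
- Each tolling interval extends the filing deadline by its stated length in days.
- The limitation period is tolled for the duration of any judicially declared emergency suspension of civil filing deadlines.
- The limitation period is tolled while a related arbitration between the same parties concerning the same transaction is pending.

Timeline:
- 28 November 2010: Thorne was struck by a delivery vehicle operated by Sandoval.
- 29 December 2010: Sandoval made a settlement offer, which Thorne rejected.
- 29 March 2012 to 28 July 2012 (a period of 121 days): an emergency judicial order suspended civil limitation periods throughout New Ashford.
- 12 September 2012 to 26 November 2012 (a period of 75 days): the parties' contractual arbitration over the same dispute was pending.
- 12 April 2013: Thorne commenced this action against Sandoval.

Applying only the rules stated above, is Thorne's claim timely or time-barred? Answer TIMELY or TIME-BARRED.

The limitation period began to run on 28 November 2010.
The untolled deadline — 2 years after 28 November 2010 — is 28 November 2012.
The period was tolled for 121 days by the emergency suspension of filing deadlines (29 March 2012 to 28 July 2012), pushing the deadline to 29 March 2013.
Because the pending related arbitration ran from 12 September 2012 to 26 November 2012, the deadline is extended by 75 days to 12 June 2013.
The other events in the timeline have no effect on the limitation period under the stated rules.
Thorne filed on 12 April 2013, before the 12 June 2013 deadline, so the action is timely.

TIMELY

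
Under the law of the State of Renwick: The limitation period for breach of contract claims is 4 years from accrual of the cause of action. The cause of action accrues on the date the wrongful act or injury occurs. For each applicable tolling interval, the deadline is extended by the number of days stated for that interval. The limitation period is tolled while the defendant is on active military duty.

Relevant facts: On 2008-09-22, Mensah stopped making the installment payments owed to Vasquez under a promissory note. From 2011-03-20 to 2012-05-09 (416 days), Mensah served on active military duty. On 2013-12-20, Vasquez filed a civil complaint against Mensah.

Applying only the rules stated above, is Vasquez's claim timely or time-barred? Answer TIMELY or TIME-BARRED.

The limitation period began to run on 2008-09-22.
The untolled deadline — 4 years after 2008-09-22 — is 2012-09-22.
Because the defendant's active military service ran from 2011-03-20 to 2012-05-09, the deadline is extended by 416 days to 2013-11-12.
Filing on 2013-12-20 missed the 2013-11-12 deadline — the action is time-barred.

TIME-BARRED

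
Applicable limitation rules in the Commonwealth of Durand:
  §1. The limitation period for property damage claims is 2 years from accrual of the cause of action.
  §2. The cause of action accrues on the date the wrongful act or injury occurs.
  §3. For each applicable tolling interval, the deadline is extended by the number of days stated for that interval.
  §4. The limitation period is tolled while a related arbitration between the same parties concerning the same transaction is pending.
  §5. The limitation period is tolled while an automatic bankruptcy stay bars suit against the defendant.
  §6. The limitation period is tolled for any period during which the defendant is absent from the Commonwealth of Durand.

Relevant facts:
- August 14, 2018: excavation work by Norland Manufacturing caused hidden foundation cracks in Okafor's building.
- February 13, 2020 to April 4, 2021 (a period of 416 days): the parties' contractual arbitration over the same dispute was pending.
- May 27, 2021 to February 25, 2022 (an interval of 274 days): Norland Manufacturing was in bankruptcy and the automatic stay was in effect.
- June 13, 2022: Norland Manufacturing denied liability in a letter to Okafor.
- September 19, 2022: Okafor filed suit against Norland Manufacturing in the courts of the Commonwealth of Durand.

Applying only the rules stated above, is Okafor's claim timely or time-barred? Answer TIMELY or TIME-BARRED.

TIME-BARRED

The cause of action accrued on August 14, 2018, the date of the act.
2 years from August 14, 2018 is August 14, 2020.
The period was tolled for 416 days by the pending related arbitration (February 13, 2020 to April 4, 2021), pushing the deadline to October 4, 2021.
Because the automatic bankruptcy stay ran from May 27, 2021 to February 25, 2022, the deadline is extended by 274 days to July 5, 2022.
None of the other events listed affects the running of the period under the stated rules.
The September 19, 2022 filing falls after the July 5, 2022 deadline; the claim is time-barred.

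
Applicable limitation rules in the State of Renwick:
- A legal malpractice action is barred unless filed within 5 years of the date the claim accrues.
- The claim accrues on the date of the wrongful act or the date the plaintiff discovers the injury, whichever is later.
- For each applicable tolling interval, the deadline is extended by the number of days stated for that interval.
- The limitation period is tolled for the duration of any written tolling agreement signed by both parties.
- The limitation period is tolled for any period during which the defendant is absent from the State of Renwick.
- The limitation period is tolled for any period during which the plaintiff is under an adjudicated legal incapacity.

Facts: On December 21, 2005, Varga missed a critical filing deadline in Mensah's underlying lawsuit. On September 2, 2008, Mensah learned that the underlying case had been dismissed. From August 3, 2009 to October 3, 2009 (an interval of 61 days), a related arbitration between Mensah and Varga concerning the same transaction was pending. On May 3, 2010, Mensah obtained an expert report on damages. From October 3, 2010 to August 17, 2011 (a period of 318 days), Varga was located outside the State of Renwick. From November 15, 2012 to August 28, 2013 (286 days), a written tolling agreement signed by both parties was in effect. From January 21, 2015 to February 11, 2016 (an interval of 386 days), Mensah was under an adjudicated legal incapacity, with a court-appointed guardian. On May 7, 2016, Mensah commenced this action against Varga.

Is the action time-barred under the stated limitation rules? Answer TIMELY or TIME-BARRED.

Taking the later of the act (December 21, 2005) and discovery (September 2, 2008), the claim accrued on September 2, 2008.
The untolled deadline — 5 years after September 2, 2008 — is September 2, 2013.
The period was tolled for 318 days by the defendant's absence from the jurisdiction (October 3, 2010 to August 17, 2011), pushing the deadline to July 17, 2014.
The written tolling agreement from November 15, 2012 to August 28, 2013 tolled the period for 286 days, extending the deadline to April 29, 2015.
The plaintiff's legal incapacity from January 21, 2015 to February 11, 2016 tolled the period for 386 days, extending the deadline to May 19, 2016.
The pending related arbitration from August 3, 2009 to October 3, 2009 does not toll the period, because no stated rule makes a pending arbitration a tolling event.
Nothing else in the chronology tolls or restarts the period.
Mensah filed on May 7, 2016, before the May 19, 2016 deadline, so the action is timely.

TIMELY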